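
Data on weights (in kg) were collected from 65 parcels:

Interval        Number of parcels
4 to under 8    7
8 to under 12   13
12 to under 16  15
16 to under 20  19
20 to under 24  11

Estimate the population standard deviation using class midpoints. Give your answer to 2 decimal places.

4.99

Midpoints: 6, 10, 14, 18, 22
n = 65, Σfm = 966, mean = 14.8615
Σfm² = 15972
Σf(m − x̄)² = Σfm² − (Σfm)²/n = 15972 − 966²/65 = 1615.7538
Population variance = 1615.7538 / 65 = 24.8578
Standard deviation = √24.8578 = 4.9858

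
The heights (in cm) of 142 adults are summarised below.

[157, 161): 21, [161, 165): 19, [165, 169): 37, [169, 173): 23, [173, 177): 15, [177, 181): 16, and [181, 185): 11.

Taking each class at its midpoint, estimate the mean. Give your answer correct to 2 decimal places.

169.37

Midpoints: 159, 163, 167, 171, 175, 179, 183
Σfm = 21×159 + 19×163 + 37×167 + 23×171 + 15×175 + 16×179 + 11×183 = 24050
n = Σf = 142
Mean = 24050 / 142 = 169.3662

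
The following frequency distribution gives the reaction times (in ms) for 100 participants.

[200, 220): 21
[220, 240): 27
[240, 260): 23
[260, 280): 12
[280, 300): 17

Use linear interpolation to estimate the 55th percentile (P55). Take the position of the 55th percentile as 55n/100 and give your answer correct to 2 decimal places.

Cumulative frequencies: 21, 48, 71, 83, 100
n = 100; position = 55n/100 = 55.
This falls in the class [240, 260): L = 240, F = 48, f = 23, h = 20.
55th percentile ≈ 240 + ((55 − 48) / 23) × 20 = 246.0870

246.09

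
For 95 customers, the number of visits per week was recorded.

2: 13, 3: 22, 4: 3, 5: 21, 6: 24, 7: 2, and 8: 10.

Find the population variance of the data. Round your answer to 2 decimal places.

3.39

Values: 2, 3, 4, 5, 6, 7, 8
n = 95, Σfx = 447, mean = 4.7053
Σfx² = 2425
Σf(x − x̄)² = Σfx² − (Σfx)²/n = 2425 − 447²/95 = 321.7474
Population variance = 321.7474 / 95 = 3.3868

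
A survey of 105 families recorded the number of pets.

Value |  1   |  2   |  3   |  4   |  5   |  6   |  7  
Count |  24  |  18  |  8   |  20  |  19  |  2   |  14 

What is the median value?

4

Cumulative frequencies: 24, 42, 50, 70, 89, 91, 105
n = 105, so the median is the value in position (n+1)/2 = 53.
Position 53 falls at value 4.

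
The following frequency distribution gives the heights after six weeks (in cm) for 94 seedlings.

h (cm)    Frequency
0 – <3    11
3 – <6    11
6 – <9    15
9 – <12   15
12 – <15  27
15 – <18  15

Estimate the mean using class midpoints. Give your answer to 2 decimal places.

Midpoints: 1.5, 4.5, 7.5, 10.5, 13.5, 16.5
Σfm = 11×1.5 + 11×4.5 + 15×7.5 + 15×10.5 + 27×13.5 + 15×16.5 = 948
n = Σf = 94
Mean = 948 / 94 = 10.0851

10.09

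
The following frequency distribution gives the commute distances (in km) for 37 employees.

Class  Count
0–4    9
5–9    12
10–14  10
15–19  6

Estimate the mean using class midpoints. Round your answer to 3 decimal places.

Midpoints: 2, 7, 12, 17
Σfm = 9×2 + 12×7 + 10×12 + 6×17 = 324
n = Σf = 37
Mean = 324 / 37 = 8.7568

8.757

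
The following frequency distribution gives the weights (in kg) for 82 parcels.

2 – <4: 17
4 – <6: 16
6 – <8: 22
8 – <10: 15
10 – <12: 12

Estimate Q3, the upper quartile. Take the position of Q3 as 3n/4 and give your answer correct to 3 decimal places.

8.867

Cumulative frequencies: 17, 33, 55, 70, 82
n = 82; position = 3n/4 = 61.5.
This falls in the class 8 – <10: L = 8, F = 55, f = 15, h = 2.
Upper quartile ≈ 8 + ((61.5 − 55) / 15) × 2 = 8.8667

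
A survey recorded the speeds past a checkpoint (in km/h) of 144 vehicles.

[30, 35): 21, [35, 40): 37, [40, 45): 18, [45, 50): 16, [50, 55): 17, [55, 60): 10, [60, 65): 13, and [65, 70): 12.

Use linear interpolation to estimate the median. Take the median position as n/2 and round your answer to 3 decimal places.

Cumulative frequencies: 21, 58, 76, 92, 109, 119, 132, 144
n = 144; position = n/2 = 72.
This falls in the class [40, 45): L = 40, F = 58, f = 18, h = 5.
Median ≈ 40 + ((72 − 58) / 18) × 5 = 43.8889

43.889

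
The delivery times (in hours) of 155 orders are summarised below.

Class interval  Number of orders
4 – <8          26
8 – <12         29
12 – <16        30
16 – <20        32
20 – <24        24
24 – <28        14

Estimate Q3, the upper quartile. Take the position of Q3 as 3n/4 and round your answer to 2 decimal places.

19.91

Cumulative frequencies: 26, 55, 85, 117, 141, 155
n = 155; position = 3n/4 = 116.25.
This falls in the class 16 – <20: L = 16, F = 85, f = 32, h = 4.
Upper quartile ≈ 16 + ((116.25 − 85) / 32) × 4 = 19.9062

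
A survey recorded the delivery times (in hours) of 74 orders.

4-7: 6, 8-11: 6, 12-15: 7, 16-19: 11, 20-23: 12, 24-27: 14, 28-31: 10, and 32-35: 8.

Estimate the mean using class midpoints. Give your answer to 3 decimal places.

21.014

Midpoints: 5.5, 9.5, 13.5, 17.5, 21.5, 25.5, 29.5, 33.5
Σfm = 6×5.5 + 6×9.5 + 7×13.5 + 11×17.5 + 12×21.5 + 14×25.5 + 10×29.5 + 8×33.5 = 1555
n = Σf = 74
Mean = 1555 / 74 = 21.0135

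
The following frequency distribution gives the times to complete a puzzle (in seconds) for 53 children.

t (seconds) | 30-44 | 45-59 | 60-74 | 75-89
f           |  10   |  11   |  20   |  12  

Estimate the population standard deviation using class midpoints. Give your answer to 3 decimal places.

15.445

Midpoints: 37, 52, 67, 82
n = 53, Σfm = 3266, mean = 61.6226
Σfm² = 213902
Σf(m − x̄)² = Σfm² − (Σfm)²/n = 213902 − 3266²/53 = 12642.4528
Population variance = 12642.4528 / 53 = 238.5368
Standard deviation = √238.5368 = 15.4446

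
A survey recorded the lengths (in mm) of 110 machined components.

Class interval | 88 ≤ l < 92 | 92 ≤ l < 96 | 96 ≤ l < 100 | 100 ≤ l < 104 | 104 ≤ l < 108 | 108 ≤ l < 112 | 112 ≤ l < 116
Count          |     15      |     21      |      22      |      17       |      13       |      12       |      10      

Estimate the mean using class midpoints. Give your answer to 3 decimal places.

Midpoints: 90, 94, 98, 102, 106, 110, 114
Σfm = 15×90 + 21×94 + 22×98 + 17×102 + 13×106 + 12×110 + 10×114 = 11052
n = Σf = 110
Mean = 11052 / 110 = 100.4727

100.473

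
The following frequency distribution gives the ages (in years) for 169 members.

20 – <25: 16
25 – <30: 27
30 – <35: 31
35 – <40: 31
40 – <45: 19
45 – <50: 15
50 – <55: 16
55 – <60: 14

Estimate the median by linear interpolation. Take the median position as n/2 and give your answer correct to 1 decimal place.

Cumulative frequencies: 16, 43, 74, 105, 124, 139, 155, 169
n = 169; position = n/2 = 84.5.
This falls in the class 35 – <40: L = 35, F = 74, f = 31, h = 5.
Median ≈ 35 + ((84.5 − 74) / 31) × 5 = 36.6935

36.7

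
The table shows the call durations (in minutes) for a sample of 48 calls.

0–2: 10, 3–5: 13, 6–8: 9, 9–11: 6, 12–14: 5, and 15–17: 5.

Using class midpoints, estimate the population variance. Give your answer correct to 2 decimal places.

Midpoints: 1, 4, 7, 10, 13, 16
n = 48, Σfm = 330, mean = 6.8750
Σfm² = 3384
Σf(m − x̄)² = Σfm² − (Σfm)²/n = 3384 − 330²/48 = 1115.2500
Population variance = 1115.2500 / 48 = 23.2344

23.23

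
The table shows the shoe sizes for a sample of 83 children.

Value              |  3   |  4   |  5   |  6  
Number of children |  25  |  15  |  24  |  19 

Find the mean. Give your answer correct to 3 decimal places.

Values: 3, 4, 5, 6
Σfx = 25×3 + 15×4 + 24×5 + 19×6 = 369
n = Σf = 83
Mean = 369 / 83 = 4.4458

4.446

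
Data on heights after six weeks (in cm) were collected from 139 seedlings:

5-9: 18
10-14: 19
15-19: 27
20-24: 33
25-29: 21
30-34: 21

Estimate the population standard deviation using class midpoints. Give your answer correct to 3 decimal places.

Midpoints: 7, 12, 17, 22, 27, 32
n = 139, Σfm = 2778, mean = 19.9856
Σfm² = 64206
Σf(m − x̄)² = Σfm² − (Σfm)²/n = 64206 − 2778²/139 = 8685.9712
Population variance = 8685.9712 / 139 = 62.4890
Standard deviation = √62.4890 = 7.9050

7.905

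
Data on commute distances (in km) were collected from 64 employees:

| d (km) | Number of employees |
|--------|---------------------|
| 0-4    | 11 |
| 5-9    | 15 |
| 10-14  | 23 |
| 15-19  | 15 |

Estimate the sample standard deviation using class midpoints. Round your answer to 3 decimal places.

Midpoints: 2, 7, 12, 17
n = 64, Σfm = 658, mean = 10.2812
Σfm² = 8426
Σf(m − x̄)² = Σfm² − (Σfm)²/n = 8426 − 658²/64 = 1660.9375
Sample variance = 1660.9375 / 63 = 26.3641
Standard deviation = √26.3641 = 5.1346

5.135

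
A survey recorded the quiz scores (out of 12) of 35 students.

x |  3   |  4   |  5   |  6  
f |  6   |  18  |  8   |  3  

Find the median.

Cumulative frequencies: 6, 24, 32, 35
n = 35, so the median is the value in position (n+1)/2 = 18.
Position 18 falls at value 4.

4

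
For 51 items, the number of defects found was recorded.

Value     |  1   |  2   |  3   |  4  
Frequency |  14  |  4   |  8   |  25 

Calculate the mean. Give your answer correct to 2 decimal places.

Values: 1, 2, 3, 4
Σfx = 14×1 + 4×2 + 8×3 + 25×4 = 146
n = Σf = 51
Mean = 146 / 51 = 2.8627

2.86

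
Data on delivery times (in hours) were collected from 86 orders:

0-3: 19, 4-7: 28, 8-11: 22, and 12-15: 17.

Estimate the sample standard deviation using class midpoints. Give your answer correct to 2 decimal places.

4.19

Midpoints: 1.5, 5.5, 9.5, 13.5
n = 86, Σfm = 621, mean = 7.2209
Σfm² = 5973.5
Σf(m − x̄)² = Σfm² − (Σfm)²/n = 5973.5 − 621²/86 = 1489.3023
Sample variance = 1489.3023 / 85 = 17.5212
Standard deviation = √17.5212 = 4.1858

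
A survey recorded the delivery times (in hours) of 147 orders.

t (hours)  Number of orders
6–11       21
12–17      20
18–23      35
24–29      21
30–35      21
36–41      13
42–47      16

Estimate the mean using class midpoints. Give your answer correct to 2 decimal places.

24.74

Midpoints: 8.5, 14.5, 20.5, 26.5, 32.5, 38.5, 44.5
Σfm = 21×8.5 + 20×14.5 + 35×20.5 + 21×26.5 + 21×32.5 + 13×38.5 + 16×44.5 = 3637.5
n = Σf = 147
Mean = 3637.5 / 147 = 24.7449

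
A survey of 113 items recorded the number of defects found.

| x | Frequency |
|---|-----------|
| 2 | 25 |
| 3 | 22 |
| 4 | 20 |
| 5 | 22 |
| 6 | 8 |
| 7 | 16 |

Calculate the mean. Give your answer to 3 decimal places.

4.124

Values: 2, 3, 4, 5, 6, 7
Σfx = 25×2 + 22×3 + 20×4 + 22×5 + 8×6 + 16×7 = 466
n = Σf = 113
Mean = 466 / 113 = 4.1239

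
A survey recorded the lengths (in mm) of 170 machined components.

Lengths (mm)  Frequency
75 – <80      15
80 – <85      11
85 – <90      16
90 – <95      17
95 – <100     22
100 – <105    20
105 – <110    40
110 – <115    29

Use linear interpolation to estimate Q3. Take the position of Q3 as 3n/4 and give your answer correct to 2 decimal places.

108.31

Cumulative frequencies: 15, 26, 42, 59, 81, 101, 141, 170
n = 170; position = 3n/4 = 127.5.
This falls in the class 105 – <110: L = 105, F = 101, f = 40, h = 5.
Upper quartile ≈ 105 + ((127.5 − 101) / 40) × 5 = 108.3125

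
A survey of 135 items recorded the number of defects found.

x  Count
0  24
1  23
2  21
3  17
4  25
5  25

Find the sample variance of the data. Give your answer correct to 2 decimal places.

3.16

Values: 0, 1, 2, 3, 4, 5
n = 135, Σfx = 341, mean = 2.5259
Σfx² = 1285
Σf(x − x̄)² = Σfx² − (Σfx)²/n = 1285 − 341²/135 = 423.6593
Sample variance = 423.6593 / 134 = 3.1616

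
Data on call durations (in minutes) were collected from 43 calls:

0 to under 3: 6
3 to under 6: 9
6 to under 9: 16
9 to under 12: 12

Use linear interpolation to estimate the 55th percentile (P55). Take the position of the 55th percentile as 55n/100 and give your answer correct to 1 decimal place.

Cumulative frequencies: 6, 15, 31, 43
n = 43; position = 55n/100 = 23.65.
This falls in the class 6 to under 9: L = 6, F = 15, f = 16, h = 3.
55th percentile ≈ 6 + ((23.65 − 15) / 16) × 3 = 7.6219

7.6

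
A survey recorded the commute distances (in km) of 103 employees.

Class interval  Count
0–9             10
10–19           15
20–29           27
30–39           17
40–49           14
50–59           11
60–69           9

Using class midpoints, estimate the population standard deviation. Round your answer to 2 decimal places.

Midpoints: 4.5, 14.5, 24.5, 34.5, 44.5, 54.5, 64.5
n = 103, Σfm = 3313.5, mean = 32.1699
Σfm² = 137635.75
Σf(m − x̄)² = Σfm² − (Σfm)²/n = 137635.75 − 3313.5²/103 = 31040.7767
Population variance = 31040.7767 / 103 = 301.3668
Standard deviation = √301.3668 = 17.3599

17.36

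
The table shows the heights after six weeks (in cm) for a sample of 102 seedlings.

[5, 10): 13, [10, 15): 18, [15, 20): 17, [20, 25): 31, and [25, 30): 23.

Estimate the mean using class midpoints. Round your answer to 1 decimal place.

19.1

Midpoints: 7.5, 12.5, 17.5, 22.5, 27.5
Σfm = 13×7.5 + 18×12.5 + 17×17.5 + 31×22.5 + 23×27.5 = 1950
n = Σf = 102
Mean = 1950 / 102 = 19.1176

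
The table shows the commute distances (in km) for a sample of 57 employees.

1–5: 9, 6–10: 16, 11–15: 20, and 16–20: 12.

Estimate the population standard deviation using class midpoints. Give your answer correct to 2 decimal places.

4.93

Midpoints: 3, 8, 13, 18
n = 57, Σfm = 631, mean = 11.0702
Σfm² = 8373
Σf(m − x̄)² = Σfm² − (Σfm)²/n = 8373 − 631²/57 = 1387.7193
Population variance = 1387.7193 / 57 = 24.3460
Standard deviation = √24.3460 = 4.9342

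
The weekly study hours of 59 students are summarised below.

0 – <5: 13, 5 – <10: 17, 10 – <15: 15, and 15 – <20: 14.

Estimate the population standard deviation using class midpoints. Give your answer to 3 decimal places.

5.397

Midpoints: 2.5, 7.5, 12.5, 17.5
n = 59, Σfm = 592.5, mean = 10.0424
Σfm² = 7668.75
Σf(m − x̄)² = Σfm² − (Σfm)²/n = 7668.75 − 592.5²/59 = 1718.6441
Population variance = 1718.6441 / 59 = 29.1296
Standard deviation = √29.1296 = 5.3972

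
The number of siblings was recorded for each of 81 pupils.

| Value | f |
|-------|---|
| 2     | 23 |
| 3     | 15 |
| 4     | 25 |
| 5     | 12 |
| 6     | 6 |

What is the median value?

Cumulative frequencies: 23, 38, 63, 75, 81
n = 81, so the median is the value in position (n+1)/2 = 41.
Position 41 falls at value 4.

4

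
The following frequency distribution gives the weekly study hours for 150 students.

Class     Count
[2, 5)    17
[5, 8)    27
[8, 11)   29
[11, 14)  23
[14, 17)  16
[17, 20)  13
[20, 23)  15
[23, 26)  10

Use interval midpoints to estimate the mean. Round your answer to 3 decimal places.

Midpoints: 3.5, 6.5, 9.5, 12.5, 15.5, 18.5, 21.5, 24.5
Σfm = 17×3.5 + 27×6.5 + 29×9.5 + 23×12.5 + 16×15.5 + 13×18.5 + 15×21.5 + 10×24.5 = 1854
n = Σf = 150
Mean = 1854 / 150 = 12.3600

12.360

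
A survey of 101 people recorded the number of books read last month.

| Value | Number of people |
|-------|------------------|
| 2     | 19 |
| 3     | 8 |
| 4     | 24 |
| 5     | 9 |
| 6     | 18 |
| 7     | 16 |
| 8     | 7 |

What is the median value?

4

Cumulative frequencies: 19, 27, 51, 60, 78, 94, 101
n = 101, so the median is the value in position (n+1)/2 = 51.
Position 51 falls at value 4.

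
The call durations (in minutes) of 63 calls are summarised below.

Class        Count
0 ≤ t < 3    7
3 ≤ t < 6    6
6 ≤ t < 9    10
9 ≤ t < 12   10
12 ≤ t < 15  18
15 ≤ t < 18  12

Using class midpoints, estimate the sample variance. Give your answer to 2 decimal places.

23.66

Midpoints: 1.5, 4.5, 7.5, 10.5, 13.5, 16.5
n = 63, Σfm = 658.5, mean = 10.4524
Σfm² = 8349.75
Σf(m − x̄)² = Σfm² − (Σfm)²/n = 8349.75 − 658.5²/63 = 1466.8571
Sample variance = 1466.8571 / 62 = 23.6590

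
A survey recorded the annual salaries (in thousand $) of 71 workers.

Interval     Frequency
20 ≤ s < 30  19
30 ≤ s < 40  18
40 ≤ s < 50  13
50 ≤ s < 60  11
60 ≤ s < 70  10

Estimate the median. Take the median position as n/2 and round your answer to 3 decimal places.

39.167

Cumulative frequencies: 19, 37, 50, 61, 71
n = 71; position = n/2 = 35.5.
This falls in the class 30 ≤ s < 40: L = 30, F = 19, f = 18, h = 10.
Median ≈ 30 + ((35.5 − 19) / 18) × 10 = 39.1667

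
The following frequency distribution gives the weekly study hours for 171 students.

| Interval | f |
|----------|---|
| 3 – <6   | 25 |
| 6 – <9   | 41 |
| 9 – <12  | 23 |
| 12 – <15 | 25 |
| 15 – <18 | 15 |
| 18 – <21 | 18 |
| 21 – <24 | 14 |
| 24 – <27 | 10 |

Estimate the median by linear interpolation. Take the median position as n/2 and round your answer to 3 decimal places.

Cumulative frequencies: 25, 66, 89, 114, 129, 147, 161, 171
n = 171; position = n/2 = 85.5.
This falls in the class 9 – <12: L = 9, F = 66, f = 23, h = 3.
Median ≈ 9 + ((85.5 − 66) / 23) × 3 = 11.5435

11.543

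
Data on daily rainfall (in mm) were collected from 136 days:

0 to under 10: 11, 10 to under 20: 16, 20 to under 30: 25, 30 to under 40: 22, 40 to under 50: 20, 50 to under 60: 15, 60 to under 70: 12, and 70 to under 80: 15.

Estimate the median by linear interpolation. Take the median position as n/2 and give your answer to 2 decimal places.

Cumulative frequencies: 11, 27, 52, 74, 94, 109, 121, 136
n = 136; position = n/2 = 68.
This falls in the class 30 to under 40: L = 30, F = 52, f = 22, h = 10.
Median ≈ 30 + ((68 − 52) / 22) × 10 = 37.2727

37.27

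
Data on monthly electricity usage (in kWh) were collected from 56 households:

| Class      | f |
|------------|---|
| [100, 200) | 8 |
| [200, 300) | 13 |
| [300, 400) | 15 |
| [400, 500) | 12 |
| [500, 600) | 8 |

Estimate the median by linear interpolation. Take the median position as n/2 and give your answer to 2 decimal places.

346.67

Cumulative frequencies: 8, 21, 36, 48, 56
n = 56; position = n/2 = 28.
This falls in the class [300, 400): L = 300, F = 21, f = 15, h = 100.
Median ≈ 300 + ((28 − 21) / 15) × 100 = 346.6667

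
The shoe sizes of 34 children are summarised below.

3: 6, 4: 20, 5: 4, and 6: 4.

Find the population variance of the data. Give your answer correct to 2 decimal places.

Values: 3, 4, 5, 6
n = 34, Σfx = 142, mean = 4.1765
Σfx² = 618
Σf(x − x̄)² = Σfx² − (Σfx)²/n = 618 − 142²/34 = 24.9412
Population variance = 24.9412 / 34 = 0.7336

0.73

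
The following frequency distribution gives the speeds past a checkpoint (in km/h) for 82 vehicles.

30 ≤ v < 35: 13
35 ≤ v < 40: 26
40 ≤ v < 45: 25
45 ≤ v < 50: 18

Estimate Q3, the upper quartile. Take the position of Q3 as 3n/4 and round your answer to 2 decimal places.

44.50

Cumulative frequencies: 13, 39, 64, 82
n = 82; position = 3n/4 = 61.5.
This falls in the class 40 ≤ v < 45: L = 40, F = 39, f = 25, h = 5.
Upper quartile ≈ 40 + ((61.5 − 39) / 25) × 5 = 44.5000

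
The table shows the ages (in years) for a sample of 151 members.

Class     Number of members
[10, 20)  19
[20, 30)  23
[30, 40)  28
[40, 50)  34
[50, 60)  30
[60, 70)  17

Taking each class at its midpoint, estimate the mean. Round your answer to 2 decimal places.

Midpoints: 15, 25, 35, 45, 55, 65
Σfm = 19×15 + 23×25 + 28×35 + 34×45 + 30×55 + 17×65 = 6125
n = Σf = 151
Mean = 6125 / 151 = 40.5629

40.56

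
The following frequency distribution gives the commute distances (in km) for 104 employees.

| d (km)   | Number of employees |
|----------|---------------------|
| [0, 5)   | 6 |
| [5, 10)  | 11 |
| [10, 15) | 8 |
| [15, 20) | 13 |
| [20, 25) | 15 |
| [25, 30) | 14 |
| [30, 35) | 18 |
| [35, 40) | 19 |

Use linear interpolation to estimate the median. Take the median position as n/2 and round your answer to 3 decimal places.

Cumulative frequencies: 6, 17, 25, 38, 53, 67, 85, 104
n = 104; position = n/2 = 52.
This falls in the class [20, 25): L = 20, F = 38, f = 15, h = 5.
Median ≈ 20 + ((52 − 38) / 15) × 5 = 24.6667

24.667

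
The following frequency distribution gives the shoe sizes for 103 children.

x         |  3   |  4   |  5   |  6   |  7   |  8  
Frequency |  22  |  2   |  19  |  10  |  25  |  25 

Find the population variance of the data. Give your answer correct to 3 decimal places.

3.380

Values: 3, 4, 5, 6, 7, 8
n = 103, Σfx = 604, mean = 5.8641
Σfx² = 3890
Σf(x − x̄)² = Σfx² − (Σfx)²/n = 3890 − 604²/103 = 348.0971
Population variance = 348.0971 / 103 = 3.3796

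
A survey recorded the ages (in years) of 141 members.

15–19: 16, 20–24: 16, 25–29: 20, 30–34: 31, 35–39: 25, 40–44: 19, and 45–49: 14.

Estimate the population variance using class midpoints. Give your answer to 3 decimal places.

80.642

Midpoints: 17, 22, 27, 32, 37, 42, 47
n = 141, Σfm = 4537, mean = 32.1773
Σfm² = 157359
Σf(m − x̄)² = Σfm² − (Σfm)²/n = 157359 − 4537²/141 = 11370.5674
Population variance = 11370.5674 / 141 = 80.6423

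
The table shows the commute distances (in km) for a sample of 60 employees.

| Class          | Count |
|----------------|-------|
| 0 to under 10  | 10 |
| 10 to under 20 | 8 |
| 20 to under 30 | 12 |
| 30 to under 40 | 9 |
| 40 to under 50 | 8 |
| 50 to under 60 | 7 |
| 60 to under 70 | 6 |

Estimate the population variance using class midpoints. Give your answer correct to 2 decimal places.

364.33

Midpoints: 5, 15, 25, 35, 45, 55, 65
n = 60, Σfm = 1920, mean = 32.0000
Σfm² = 83300
Σf(m − x̄)² = Σfm² − (Σfm)²/n = 83300 − 1920²/60 = 21860.0000
Population variance = 21860.0000 / 60 = 364.3333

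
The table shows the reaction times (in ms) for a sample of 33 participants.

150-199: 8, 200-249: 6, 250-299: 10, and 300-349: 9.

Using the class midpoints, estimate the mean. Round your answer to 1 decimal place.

254.8

Midpoints: 174.5, 224.5, 274.5, 324.5
Σfm = 8×174.5 + 6×224.5 + 10×274.5 + 9×324.5 = 8408.5
n = Σf = 33
Mean = 8408.5 / 33 = 254.8030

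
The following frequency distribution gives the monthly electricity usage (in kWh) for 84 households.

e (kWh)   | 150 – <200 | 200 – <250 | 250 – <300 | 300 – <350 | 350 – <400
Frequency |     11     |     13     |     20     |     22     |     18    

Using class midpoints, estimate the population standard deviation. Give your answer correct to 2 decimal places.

65.62

Midpoints: 175, 225, 275, 325, 375
n = 84, Σfm = 24250, mean = 288.6905
Σfm² = 7362500
Σf(m − x̄)² = Σfm² − (Σfm)²/n = 7362500 − 24250²/84 = 361755.9524
Population variance = 361755.9524 / 84 = 4306.6185
Standard deviation = √4306.6185 = 65.6248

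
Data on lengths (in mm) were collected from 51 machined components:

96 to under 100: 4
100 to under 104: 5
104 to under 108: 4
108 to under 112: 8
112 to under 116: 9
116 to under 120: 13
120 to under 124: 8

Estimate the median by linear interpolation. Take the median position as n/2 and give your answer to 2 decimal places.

Cumulative frequencies: 4, 9, 13, 21, 30, 43, 51
n = 51; position = n/2 = 25.5.
This falls in the class 112 to under 116: L = 112, F = 21, f = 9, h = 4.
Median ≈ 112 + ((25.5 − 21) / 9) × 4 = 114.0000

114.00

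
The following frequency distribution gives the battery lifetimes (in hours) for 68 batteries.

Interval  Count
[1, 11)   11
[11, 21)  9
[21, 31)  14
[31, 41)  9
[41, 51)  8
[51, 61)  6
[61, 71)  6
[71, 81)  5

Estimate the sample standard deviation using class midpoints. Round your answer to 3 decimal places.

Midpoints: 6, 16, 26, 36, 46, 56, 66, 76
n = 68, Σfm = 2378, mean = 34.9706
Σfm² = 114588
Σf(m − x̄)² = Σfm² − (Σfm)²/n = 114588 − 2378²/68 = 31427.9412
Sample variance = 31427.9412 / 67 = 469.0737
Standard deviation = √469.0737 = 21.6581

21.658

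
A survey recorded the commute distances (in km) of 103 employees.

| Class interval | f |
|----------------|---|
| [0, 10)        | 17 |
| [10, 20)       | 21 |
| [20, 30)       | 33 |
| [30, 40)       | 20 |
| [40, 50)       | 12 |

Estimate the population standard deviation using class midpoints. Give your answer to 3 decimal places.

12.300

Midpoints: 5, 15, 25, 35, 45
n = 103, Σfm = 2465, mean = 23.9320
Σfm² = 74575
Σf(m − x̄)² = Σfm² − (Σfm)²/n = 74575 − 2465²/103 = 15582.5243
Population variance = 15582.5243 / 103 = 151.2866
Standard deviation = √151.2866 = 12.2999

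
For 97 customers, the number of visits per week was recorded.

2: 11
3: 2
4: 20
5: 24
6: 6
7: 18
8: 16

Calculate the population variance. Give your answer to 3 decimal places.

3.482

Values: 2, 3, 4, 5, 6, 7, 8
n = 97, Σfx = 518, mean = 5.3402
Σfx² = 3104
Σf(x − x̄)² = Σfx² − (Σfx)²/n = 3104 − 518²/97 = 337.7732
Population variance = 337.7732 / 97 = 3.4822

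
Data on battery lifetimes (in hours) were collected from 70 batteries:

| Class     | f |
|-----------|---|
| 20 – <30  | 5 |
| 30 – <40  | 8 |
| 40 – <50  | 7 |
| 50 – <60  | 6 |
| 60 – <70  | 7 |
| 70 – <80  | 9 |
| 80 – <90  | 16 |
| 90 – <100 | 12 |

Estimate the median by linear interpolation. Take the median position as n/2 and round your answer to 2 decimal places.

Cumulative frequencies: 5, 13, 20, 26, 33, 42, 58, 70
n = 70; position = n/2 = 35.
This falls in the class 70 – <80: L = 70, F = 33, f = 9, h = 10.
Median ≈ 70 + ((35 − 33) / 9) × 10 = 72.2222

72.22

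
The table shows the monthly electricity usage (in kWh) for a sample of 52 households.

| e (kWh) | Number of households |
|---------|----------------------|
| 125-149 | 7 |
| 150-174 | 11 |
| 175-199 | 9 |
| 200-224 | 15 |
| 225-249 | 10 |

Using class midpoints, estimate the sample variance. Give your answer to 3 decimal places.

Midpoints: 137, 162, 187, 212, 237
n = 52, Σfm = 9974, mean = 191.8077
Σfm² = 1970638
Σf(m − x̄)² = Σfm² − (Σfm)²/n = 1970638 − 9974²/52 = 57548.0769
Sample variance = 57548.0769 / 51 = 1128.3937

1128.394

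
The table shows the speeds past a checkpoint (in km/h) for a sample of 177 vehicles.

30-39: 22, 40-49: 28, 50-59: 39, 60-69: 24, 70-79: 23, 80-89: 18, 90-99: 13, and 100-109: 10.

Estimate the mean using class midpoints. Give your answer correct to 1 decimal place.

Midpoints: 34.5, 44.5, 54.5, 64.5, 74.5, 84.5, 94.5, 104.5
Σfm = 22×34.5 + 28×44.5 + 39×54.5 + 24×64.5 + 23×74.5 + 18×84.5 + 13×94.5 + 10×104.5 = 11186.5
n = Σf = 177
Mean = 11186.5 / 177 = 63.2006

63.2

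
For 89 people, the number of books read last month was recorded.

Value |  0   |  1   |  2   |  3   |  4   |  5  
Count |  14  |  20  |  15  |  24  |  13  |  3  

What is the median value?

Cumulative frequencies: 14, 34, 49, 73, 86, 89
n = 89, so the median is the value in position (n+1)/2 = 45.
Position 45 falls at value 2.

2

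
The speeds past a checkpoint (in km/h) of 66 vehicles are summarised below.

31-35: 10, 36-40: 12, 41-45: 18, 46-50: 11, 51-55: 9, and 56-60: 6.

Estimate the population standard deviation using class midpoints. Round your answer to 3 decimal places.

Midpoints: 33, 38, 43, 48, 53, 58
n = 66, Σfm = 2913, mean = 44.1364
Σfm² = 132309
Σf(m − x̄)² = Σfm² − (Σfm)²/n = 132309 − 2913²/66 = 3739.7727
Population variance = 3739.7727 / 66 = 56.6632
Standard deviation = √56.6632 = 7.5275

7.527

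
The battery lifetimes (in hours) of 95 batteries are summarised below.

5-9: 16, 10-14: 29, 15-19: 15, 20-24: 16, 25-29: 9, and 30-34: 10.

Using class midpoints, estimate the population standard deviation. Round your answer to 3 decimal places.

7.862

Midpoints: 7, 12, 17, 22, 27, 32
n = 95, Σfm = 1630, mean = 17.1579
Σfm² = 33840
Σf(m − x̄)² = Σfm² − (Σfm)²/n = 33840 − 1630²/95 = 5872.6316
Population variance = 5872.6316 / 95 = 61.8172
Standard deviation = √61.8172 = 7.8624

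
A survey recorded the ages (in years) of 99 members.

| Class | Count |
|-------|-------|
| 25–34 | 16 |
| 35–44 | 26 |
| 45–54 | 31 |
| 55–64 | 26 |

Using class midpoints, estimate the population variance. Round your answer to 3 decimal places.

106.724

Midpoints: 29.5, 39.5, 49.5, 59.5
n = 99, Σfm = 4580.5, mean = 46.2677
Σfm² = 222494.75
Σf(m − x̄)² = Σfm² − (Σfm)²/n = 222494.75 − 4580.5²/99 = 10565.6566
Population variance = 10565.6566 / 99 = 106.7238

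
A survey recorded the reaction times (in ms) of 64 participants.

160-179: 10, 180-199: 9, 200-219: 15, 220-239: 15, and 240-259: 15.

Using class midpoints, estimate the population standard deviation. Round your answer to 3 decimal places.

27.386

Midpoints: 169.5, 189.5, 209.5, 229.5, 249.5
n = 64, Σfm = 13728, mean = 214.5000
Σfm² = 2992656
Σf(m − x̄)² = Σfm² − (Σfm)²/n = 2992656 − 13728²/64 = 48000.0000
Population variance = 48000.0000 / 64 = 750.0000
Standard deviation = √750.0000 = 27.3861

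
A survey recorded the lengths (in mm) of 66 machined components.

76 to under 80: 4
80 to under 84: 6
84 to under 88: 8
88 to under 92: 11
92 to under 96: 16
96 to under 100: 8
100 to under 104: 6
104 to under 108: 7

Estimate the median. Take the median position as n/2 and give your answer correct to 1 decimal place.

Cumulative frequencies: 4, 10, 18, 29, 45, 53, 59, 66
n = 66; position = n/2 = 33.
This falls in the class 92 to under 96: L = 92, F = 29, f = 16, h = 4.
Median ≈ 92 + ((33 − 29) / 16) × 4 = 93.0000

93.0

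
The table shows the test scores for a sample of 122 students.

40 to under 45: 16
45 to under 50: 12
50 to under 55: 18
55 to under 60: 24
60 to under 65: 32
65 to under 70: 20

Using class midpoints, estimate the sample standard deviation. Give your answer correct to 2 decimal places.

Midpoints: 42.5, 47.5, 52.5, 57.5, 62.5, 67.5
n = 122, Σfm = 6925, mean = 56.7623
Σfm² = 401062.5
Σf(m − x̄)² = Σfm² − (Σfm)²/n = 401062.5 − 6925²/122 = 7983.6066
Sample variance = 7983.6066 / 121 = 65.9802
Standard deviation = √65.9802 = 8.1228

8.12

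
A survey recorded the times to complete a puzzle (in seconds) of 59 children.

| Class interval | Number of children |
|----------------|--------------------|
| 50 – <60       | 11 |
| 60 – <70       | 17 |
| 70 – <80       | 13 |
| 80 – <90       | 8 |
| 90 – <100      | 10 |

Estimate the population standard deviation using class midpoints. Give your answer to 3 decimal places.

Midpoints: 55, 65, 75, 85, 95
n = 59, Σfm = 4315, mean = 73.1356
Σfm² = 326275
Σf(m − x̄)² = Σfm² − (Σfm)²/n = 326275 − 4315²/59 = 10694.9153
Population variance = 10694.9153 / 59 = 181.2698
Standard deviation = √181.2698 = 13.4636

13.464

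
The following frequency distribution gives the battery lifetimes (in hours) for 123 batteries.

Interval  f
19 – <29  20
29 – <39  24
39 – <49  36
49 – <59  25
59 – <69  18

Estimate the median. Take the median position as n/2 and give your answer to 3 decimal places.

43.861

Cumulative frequencies: 20, 44, 80, 105, 123
n = 123; position = n/2 = 61.5.
This falls in the class 39 – <49: L = 39, F = 44, f = 36, h = 10.
Median ≈ 39 + ((61.5 − 44) / 36) × 10 = 43.8611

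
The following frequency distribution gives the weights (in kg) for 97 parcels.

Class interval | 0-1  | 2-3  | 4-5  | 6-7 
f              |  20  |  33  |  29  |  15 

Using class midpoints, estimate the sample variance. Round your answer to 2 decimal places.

3.89

Midpoints: 0.5, 2.5, 4.5, 6.5
n = 97, Σfm = 320.5, mean = 3.3041
Σfm² = 1432.25
Σf(m − x̄)² = Σfm² − (Σfm)²/n = 1432.25 − 320.5²/97 = 373.2784
Sample variance = 373.2784 / 96 = 3.8883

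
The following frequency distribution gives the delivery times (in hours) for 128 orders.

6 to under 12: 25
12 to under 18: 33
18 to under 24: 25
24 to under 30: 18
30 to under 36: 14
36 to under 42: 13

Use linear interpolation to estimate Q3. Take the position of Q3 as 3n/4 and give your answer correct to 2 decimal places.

Cumulative frequencies: 25, 58, 83, 101, 115, 128
n = 128; position = 3n/4 = 96.
This falls in the class 24 to under 30: L = 24, F = 83, f = 18, h = 6.
Upper quartile ≈ 24 + ((96 − 83) / 18) × 6 = 28.3333

28.33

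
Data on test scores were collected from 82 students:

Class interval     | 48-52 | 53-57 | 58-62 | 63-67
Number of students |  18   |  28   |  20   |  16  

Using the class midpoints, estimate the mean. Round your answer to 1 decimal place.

Midpoints: 50, 55, 60, 65
Σfm = 18×50 + 28×55 + 20×60 + 16×65 = 4680
n = Σf = 82
Mean = 4680 / 82 = 57.0732

57.1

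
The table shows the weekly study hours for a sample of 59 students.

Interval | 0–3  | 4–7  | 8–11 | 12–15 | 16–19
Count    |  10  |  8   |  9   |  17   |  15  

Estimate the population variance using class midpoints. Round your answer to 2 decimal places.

Midpoints: 1.5, 5.5, 9.5, 13.5, 17.5
n = 59, Σfm = 636.5, mean = 10.7881
Σfm² = 8768.75
Σf(m − x̄)² = Σfm² − (Σfm)²/n = 8768.75 − 636.5²/59 = 1902.1017
Population variance = 1902.1017 / 59 = 32.2390

32.24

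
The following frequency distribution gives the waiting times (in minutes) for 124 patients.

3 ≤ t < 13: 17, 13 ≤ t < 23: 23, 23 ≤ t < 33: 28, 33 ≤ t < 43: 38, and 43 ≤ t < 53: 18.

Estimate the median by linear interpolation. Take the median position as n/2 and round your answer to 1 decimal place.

30.9

Cumulative frequencies: 17, 40, 68, 106, 124
n = 124; position = n/2 = 62.
This falls in the class 23 ≤ t < 33: L = 23, F = 40, f = 28, h = 10.
Median ≈ 23 + ((62 − 40) / 28) × 10 = 30.8571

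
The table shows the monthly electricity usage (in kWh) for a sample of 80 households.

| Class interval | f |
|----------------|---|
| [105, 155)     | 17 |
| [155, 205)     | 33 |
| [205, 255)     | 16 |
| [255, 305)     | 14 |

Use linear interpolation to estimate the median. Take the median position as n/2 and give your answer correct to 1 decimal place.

189.8

Cumulative frequencies: 17, 50, 66, 80
n = 80; position = n/2 = 40.
This falls in the class [155, 205): L = 155, F = 17, f = 33, h = 50.
Median ≈ 155 + ((40 − 17) / 33) × 50 = 189.8485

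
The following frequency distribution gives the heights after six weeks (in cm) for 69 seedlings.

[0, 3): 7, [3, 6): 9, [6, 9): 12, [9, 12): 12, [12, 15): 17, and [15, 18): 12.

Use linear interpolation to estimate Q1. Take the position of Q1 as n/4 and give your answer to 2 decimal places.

6.31

Cumulative frequencies: 7, 16, 28, 40, 57, 69
n = 69; position = n/4 = 17.25.
This falls in the class [6, 9): L = 6, F = 16, f = 12, h = 3.
Lower quartile ≈ 6 + ((17.25 − 16) / 12) × 3 = 6.3125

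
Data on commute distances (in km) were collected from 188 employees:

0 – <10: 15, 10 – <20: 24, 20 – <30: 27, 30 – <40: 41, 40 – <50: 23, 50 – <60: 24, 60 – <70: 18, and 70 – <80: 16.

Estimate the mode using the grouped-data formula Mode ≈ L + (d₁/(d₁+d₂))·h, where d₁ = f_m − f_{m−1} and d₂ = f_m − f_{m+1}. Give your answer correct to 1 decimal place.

Modal class: 30 – <40 (highest frequency 41).
d₁ = 41 − 27 = 14, d₂ = 41 − 23 = 18
Mode ≈ 30 + (14/(14+18)) × 10 = 30 + 4.3750 = 34.3750

34.4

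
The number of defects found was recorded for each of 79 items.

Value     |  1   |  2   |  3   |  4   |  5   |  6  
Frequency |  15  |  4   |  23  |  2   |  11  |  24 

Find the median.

Cumulative frequencies: 15, 19, 42, 44, 55, 79
n = 79, so the median is the value in position (n+1)/2 = 40.
Position 40 falls at value 3.

3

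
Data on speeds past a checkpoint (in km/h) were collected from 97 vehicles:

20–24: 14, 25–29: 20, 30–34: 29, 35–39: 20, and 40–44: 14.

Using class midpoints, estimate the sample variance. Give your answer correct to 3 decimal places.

39.583

Midpoints: 22, 27, 32, 37, 42
n = 97, Σfm = 3104, mean = 32.0000
Σfm² = 103128
Σf(m − x̄)² = Σfm² − (Σfm)²/n = 103128 − 3104²/97 = 3800.0000
Sample variance = 3800.0000 / 96 = 39.5833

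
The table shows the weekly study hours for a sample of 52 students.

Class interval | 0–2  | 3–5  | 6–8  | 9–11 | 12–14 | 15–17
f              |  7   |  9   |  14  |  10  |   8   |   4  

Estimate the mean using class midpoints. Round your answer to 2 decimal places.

Midpoints: 1, 4, 7, 10, 13, 16
Σfm = 7×1 + 9×4 + 14×7 + 10×10 + 8×13 + 4×16 = 409
n = Σf = 52
Mean = 409 / 52 = 7.8654

7.87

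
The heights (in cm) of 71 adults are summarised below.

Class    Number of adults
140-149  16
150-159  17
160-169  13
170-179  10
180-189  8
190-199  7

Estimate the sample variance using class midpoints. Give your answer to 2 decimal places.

Midpoints: 144.5, 154.5, 164.5, 174.5, 184.5, 194.5
n = 71, Σfm = 11659.5, mean = 164.2183
Σfm² = 1933297.75
Σf(m − x̄)² = Σfm² − (Σfm)²/n = 1933297.75 − 11659.5²/71 = 18594.3662
Sample variance = 18594.3662 / 70 = 265.6338

265.63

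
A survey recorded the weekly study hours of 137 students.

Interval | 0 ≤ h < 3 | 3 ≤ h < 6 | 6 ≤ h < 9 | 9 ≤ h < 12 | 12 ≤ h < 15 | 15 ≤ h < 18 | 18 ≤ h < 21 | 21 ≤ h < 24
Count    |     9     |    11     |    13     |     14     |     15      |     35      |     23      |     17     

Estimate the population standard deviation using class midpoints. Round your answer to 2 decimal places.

6.20

Midpoints: 1.5, 4.5, 7.5, 10.5, 13.5, 16.5, 19.5, 22.5
n = 137, Σfm = 1918.5, mean = 14.0036
Σfm² = 32132.25
Σf(m − x̄)² = Σfm² − (Σfm)²/n = 32132.25 − 1918.5²/137 = 5266.2482
Population variance = 5266.2482 / 137 = 38.4398
Standard deviation = √38.4398 = 6.2000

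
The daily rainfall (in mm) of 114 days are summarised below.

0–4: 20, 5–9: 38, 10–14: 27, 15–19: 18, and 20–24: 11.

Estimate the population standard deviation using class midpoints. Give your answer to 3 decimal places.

6.058

Midpoints: 2, 7, 12, 17, 22
n = 114, Σfm = 1178, mean = 10.3333
Σfm² = 16356
Σf(m − x̄)² = Σfm² − (Σfm)²/n = 16356 − 1178²/114 = 4183.3333
Population variance = 4183.3333 / 114 = 36.6959
Standard deviation = √36.6959 = 6.0577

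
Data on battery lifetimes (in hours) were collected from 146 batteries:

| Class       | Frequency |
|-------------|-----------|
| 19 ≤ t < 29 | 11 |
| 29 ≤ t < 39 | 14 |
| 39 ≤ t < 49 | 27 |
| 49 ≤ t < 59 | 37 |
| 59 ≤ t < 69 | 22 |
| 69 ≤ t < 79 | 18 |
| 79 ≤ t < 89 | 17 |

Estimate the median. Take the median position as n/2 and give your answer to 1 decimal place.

54.7

Cumulative frequencies: 11, 25, 52, 89, 111, 129, 146
n = 146; position = n/2 = 73.
This falls in the class 49 ≤ t < 59: L = 49, F = 52, f = 37, h = 10.
Median ≈ 49 + ((73 − 52) / 37) × 10 = 54.6757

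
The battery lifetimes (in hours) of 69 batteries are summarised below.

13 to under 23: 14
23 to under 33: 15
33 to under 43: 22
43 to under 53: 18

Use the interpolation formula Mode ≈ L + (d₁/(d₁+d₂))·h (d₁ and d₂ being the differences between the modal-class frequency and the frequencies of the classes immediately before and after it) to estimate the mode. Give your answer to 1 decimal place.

Modal class: 33 to under 43 (highest frequency 22).
d₁ = 22 − 15 = 7, d₂ = 22 − 18 = 4
Mode ≈ 33 + (7/(7+4)) × 10 = 33 + 6.3636 = 39.3636

39.4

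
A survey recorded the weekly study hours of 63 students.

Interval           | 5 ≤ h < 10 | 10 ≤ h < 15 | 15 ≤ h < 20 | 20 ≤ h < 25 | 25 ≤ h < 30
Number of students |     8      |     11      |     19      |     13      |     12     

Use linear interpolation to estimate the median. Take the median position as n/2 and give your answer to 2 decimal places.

Cumulative frequencies: 8, 19, 38, 51, 63
n = 63; position = n/2 = 31.5.
This falls in the class 15 ≤ h < 20: L = 15, F = 19, f = 19, h = 5.
Median ≈ 15 + ((31.5 − 19) / 19) × 5 = 18.2895

18.29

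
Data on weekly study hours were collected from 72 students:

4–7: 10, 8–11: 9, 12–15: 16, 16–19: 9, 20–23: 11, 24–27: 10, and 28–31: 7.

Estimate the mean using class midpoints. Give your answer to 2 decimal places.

Midpoints: 5.5, 9.5, 13.5, 17.5, 21.5, 25.5, 29.5
Σfm = 10×5.5 + 9×9.5 + 16×13.5 + 9×17.5 + 11×21.5 + 10×25.5 + 7×29.5 = 1212
n = Σf = 72
Mean = 1212 / 72 = 16.8333

16.83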